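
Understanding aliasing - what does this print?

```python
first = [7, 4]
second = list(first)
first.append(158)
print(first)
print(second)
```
[7, 4, 158]
[7, 4]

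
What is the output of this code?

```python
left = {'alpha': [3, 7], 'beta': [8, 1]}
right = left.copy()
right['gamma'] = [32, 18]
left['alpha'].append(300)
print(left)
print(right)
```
{'alpha': [3, 7, 300], 'beta': [8, 1]}
{'alpha': [3, 7, 300], 'beta': [8, 1], 'gamma': [32, 18]}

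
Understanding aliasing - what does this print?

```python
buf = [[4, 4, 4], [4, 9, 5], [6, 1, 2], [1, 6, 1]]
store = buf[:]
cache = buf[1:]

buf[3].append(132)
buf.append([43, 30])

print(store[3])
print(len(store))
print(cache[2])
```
[1, 6, 1, 132]
4
[1, 6, 1, 132]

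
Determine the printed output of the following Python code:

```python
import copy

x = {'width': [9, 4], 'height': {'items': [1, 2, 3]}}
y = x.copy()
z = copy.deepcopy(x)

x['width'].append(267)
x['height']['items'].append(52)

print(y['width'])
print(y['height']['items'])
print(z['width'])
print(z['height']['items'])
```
[9, 4, 267]
[1, 2, 3, 52]
[9, 4]
[1, 2, 3]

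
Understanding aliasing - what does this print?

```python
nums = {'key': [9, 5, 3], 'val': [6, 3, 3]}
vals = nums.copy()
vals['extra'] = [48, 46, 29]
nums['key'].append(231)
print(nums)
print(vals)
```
{'key': [9, 5, 3, 231], 'val': [6, 3, 3]}
{'key': [9, 5, 3, 231], 'val': [6, 3, 3], 'extra': [48, 46, 29]}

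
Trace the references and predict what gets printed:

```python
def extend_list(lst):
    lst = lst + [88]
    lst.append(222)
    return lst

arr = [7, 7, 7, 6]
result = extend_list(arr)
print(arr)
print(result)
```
[7, 7, 7, 6]
[7, 7, 7, 6, 88, 222]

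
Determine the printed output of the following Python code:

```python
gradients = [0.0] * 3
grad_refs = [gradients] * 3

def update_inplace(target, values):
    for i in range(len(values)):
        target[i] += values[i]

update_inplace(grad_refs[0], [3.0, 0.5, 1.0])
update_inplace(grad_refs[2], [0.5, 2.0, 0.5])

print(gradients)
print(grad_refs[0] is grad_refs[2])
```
[3.5, 2.5, 1.5]
True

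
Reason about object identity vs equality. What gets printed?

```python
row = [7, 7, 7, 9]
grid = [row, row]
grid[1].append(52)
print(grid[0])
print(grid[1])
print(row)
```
[7, 7, 7, 9, 52]
[7, 7, 7, 9, 52]
[7, 7, 7, 9, 52]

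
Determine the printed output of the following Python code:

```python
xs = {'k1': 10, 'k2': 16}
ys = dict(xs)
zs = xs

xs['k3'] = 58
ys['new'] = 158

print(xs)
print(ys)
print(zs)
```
{'k1': 10, 'k2': 16, 'k3': 58}
{'k1': 10, 'k2': 16, 'new': 158}
{'k1': 10, 'k2': 16, 'k3': 58}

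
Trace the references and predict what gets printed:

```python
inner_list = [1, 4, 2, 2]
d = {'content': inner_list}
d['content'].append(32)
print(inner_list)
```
[1, 4, 2, 2, 32]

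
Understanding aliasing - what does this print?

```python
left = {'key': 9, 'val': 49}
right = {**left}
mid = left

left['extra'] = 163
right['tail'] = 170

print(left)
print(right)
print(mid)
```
{'key': 9, 'val': 49, 'extra': 163}
{'key': 9, 'val': 49, 'tail': 170}
{'key': 9, 'val': 49, 'extra': 163}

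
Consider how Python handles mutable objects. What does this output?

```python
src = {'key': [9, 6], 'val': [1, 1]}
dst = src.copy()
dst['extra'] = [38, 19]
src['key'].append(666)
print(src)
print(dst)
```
{'key': [9, 6, 666], 'val': [1, 1]}
{'key': [9, 6, 666], 'val': [1, 1], 'extra': [38, 19]}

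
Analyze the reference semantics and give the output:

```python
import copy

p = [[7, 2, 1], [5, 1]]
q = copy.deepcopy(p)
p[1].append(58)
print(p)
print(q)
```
[[7, 2, 1], [5, 1, 58]]
[[7, 2, 1], [5, 1]]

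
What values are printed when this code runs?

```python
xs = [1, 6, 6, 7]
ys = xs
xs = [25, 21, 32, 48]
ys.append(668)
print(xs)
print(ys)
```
[25, 21, 32, 48]
[1, 6, 6, 7, 668]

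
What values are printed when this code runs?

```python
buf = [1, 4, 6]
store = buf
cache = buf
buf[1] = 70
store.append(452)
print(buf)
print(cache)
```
[1, 70, 6, 452]
[1, 70, 6, 452]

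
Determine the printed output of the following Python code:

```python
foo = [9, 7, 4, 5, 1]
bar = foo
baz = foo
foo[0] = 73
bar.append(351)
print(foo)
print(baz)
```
[73, 7, 4, 5, 1, 351]
[73, 7, 4, 5, 1, 351]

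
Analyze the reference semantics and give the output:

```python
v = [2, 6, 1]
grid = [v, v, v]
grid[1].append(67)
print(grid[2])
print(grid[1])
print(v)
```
[2, 6, 1, 67]
[2, 6, 1, 67]
[2, 6, 1, 67]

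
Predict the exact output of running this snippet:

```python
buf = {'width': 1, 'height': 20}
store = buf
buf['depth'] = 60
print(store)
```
{'width': 1, 'height': 20, 'depth': 60}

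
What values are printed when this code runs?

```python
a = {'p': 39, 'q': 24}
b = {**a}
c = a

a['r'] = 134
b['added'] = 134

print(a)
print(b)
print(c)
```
{'p': 39, 'q': 24, 'r': 134}
{'p': 39, 'q': 24, 'added': 134}
{'p': 39, 'q': 24, 'r': 134}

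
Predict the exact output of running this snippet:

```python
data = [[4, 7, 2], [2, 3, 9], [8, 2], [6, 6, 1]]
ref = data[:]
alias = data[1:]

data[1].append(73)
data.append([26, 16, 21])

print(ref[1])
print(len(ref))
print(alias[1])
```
[2, 3, 9, 73]
4
[8, 2]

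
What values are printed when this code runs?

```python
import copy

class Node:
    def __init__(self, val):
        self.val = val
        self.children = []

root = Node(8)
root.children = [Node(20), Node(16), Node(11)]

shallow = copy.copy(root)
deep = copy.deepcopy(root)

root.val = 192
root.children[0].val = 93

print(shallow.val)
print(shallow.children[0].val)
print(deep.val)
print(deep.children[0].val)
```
8
93
8
20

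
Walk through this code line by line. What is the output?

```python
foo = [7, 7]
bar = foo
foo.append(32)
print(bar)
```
[7, 7, 32]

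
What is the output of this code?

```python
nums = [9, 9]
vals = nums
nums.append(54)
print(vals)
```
[9, 9, 54]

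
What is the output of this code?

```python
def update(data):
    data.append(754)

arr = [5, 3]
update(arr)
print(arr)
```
[5, 3, 754]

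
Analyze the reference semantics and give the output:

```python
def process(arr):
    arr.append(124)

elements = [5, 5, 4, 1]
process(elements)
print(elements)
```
[5, 5, 4, 1, 124]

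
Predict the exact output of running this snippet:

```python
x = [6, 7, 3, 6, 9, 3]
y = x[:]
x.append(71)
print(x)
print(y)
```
[6, 7, 3, 6, 9, 3, 71]
[6, 7, 3, 6, 9, 3]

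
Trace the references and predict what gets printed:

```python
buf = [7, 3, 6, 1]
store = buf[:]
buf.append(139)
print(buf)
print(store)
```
[7, 3, 6, 1, 139]
[7, 3, 6, 1]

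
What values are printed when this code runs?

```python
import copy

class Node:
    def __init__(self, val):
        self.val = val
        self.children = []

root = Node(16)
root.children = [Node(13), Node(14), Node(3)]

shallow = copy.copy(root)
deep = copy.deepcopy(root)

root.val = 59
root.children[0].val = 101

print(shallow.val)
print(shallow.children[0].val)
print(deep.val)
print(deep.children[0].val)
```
16
101
16
13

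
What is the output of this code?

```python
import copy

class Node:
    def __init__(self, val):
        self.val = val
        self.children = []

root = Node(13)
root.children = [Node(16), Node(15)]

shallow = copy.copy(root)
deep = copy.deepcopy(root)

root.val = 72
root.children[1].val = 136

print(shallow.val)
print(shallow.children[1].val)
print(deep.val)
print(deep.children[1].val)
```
13
136
13
15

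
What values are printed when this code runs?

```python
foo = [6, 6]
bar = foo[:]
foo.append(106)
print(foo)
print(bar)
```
[6, 6, 106]
[6, 6]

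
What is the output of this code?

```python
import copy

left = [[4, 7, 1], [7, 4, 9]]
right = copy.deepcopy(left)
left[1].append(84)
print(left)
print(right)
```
[[4, 7, 1], [7, 4, 9, 84]]
[[4, 7, 1], [7, 4, 9]]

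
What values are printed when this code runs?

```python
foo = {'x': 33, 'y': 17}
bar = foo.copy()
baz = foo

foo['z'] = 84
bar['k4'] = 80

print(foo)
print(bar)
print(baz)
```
{'x': 33, 'y': 17, 'z': 84}
{'x': 33, 'y': 17, 'k4': 80}
{'x': 33, 'y': 17, 'z': 84}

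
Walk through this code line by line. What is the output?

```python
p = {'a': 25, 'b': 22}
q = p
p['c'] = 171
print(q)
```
{'a': 25, 'b': 22, 'c': 171}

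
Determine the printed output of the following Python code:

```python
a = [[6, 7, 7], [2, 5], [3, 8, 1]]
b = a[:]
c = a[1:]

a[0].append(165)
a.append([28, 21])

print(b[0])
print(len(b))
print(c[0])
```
[6, 7, 7, 165]
3
[2, 5]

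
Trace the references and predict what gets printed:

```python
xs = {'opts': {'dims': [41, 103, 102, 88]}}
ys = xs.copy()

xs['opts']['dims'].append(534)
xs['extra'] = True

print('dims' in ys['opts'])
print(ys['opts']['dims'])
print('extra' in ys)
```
True
[41, 103, 102, 88, 534]
False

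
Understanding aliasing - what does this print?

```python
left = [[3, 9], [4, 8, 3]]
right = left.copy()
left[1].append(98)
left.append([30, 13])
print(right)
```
[[3, 9], [4, 8, 3, 98]]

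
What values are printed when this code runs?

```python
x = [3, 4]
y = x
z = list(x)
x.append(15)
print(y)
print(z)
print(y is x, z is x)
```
[3, 4, 15]
[3, 4]
True False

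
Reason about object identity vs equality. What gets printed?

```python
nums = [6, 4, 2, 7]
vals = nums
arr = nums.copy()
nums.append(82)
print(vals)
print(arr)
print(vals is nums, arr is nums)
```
[6, 4, 2, 7, 82]
[6, 4, 2, 7]
True False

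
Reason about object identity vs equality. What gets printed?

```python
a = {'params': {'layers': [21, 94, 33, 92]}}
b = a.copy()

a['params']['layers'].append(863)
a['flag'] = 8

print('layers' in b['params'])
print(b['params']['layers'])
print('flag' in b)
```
True
[21, 94, 33, 92, 863]
False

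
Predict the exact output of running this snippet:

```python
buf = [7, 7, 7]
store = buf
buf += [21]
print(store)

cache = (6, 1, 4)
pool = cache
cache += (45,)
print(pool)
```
[7, 7, 7, 21]
(6, 1, 4)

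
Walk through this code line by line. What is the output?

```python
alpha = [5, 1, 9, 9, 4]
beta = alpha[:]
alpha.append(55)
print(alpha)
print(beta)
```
[5, 1, 9, 9, 4, 55]
[5, 1, 9, 9, 4]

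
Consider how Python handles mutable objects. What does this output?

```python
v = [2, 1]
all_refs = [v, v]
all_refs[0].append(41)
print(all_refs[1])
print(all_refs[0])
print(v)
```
[2, 1, 41]
[2, 1, 41]
[2, 1, 41]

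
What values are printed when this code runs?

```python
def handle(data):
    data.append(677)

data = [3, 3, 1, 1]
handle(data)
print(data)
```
[3, 3, 1, 1, 677]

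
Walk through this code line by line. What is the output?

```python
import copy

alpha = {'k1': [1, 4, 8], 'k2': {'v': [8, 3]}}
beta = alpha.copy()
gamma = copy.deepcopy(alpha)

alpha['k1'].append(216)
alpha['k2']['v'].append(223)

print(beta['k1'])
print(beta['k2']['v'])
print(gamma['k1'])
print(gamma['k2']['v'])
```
[1, 4, 8, 216]
[8, 3, 223]
[1, 4, 8]
[8, 3]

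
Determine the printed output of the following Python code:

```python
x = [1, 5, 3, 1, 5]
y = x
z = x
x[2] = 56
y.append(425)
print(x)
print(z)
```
[1, 5, 56, 1, 5, 425]
[1, 5, 56, 1, 5, 425]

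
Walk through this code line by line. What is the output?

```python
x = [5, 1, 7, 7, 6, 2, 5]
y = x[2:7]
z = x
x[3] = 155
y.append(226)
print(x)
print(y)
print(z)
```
[5, 1, 7, 155, 6, 2, 5]
[7, 7, 6, 2, 5, 226]
[5, 1, 7, 155, 6, 2, 5]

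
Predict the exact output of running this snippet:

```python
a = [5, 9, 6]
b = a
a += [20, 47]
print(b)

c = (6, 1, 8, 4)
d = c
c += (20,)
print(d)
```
[5, 9, 6, 20, 47]
(6, 1, 8, 4)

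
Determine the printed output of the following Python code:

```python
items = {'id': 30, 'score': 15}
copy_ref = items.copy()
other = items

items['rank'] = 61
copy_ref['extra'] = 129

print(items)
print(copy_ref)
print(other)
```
{'id': 30, 'score': 15, 'rank': 61}
{'id': 30, 'score': 15, 'extra': 129}
{'id': 30, 'score': 15, 'rank': 61}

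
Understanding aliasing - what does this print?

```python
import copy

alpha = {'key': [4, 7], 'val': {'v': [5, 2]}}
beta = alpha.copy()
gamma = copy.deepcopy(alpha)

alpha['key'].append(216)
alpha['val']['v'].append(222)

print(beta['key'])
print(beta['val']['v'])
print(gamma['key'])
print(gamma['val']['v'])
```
[4, 7, 216]
[5, 2, 222]
[4, 7]
[5, 2]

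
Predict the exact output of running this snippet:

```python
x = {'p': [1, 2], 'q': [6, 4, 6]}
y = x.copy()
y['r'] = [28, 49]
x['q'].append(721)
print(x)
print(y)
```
{'p': [1, 2], 'q': [6, 4, 6, 721]}
{'p': [1, 2], 'q': [6, 4, 6, 721], 'r': [28, 49]}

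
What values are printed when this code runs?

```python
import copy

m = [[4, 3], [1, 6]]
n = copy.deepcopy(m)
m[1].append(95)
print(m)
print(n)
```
[[4, 3], [1, 6, 95]]
[[4, 3], [1, 6]]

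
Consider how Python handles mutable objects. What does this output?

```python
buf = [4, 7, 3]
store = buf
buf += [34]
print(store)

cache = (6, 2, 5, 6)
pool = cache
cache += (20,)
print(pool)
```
[4, 7, 3, 34]
(6, 2, 5, 6)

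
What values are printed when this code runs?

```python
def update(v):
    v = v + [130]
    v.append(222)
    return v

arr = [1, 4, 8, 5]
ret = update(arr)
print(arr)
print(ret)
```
[1, 4, 8, 5]
[1, 4, 8, 5, 130, 222]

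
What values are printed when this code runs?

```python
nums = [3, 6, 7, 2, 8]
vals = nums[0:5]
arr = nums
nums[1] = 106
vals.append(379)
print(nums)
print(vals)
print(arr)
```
[3, 106, 7, 2, 8]
[3, 6, 7, 2, 8, 379]
[3, 106, 7, 2, 8]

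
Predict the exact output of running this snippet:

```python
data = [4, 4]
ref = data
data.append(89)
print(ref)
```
[4, 4, 89]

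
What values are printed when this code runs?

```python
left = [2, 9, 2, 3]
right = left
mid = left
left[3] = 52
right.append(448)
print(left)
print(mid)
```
[2, 9, 2, 52, 448]
[2, 9, 2, 52, 448]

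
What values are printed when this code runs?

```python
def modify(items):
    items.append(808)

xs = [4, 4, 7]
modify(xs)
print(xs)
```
[4, 4, 7, 808]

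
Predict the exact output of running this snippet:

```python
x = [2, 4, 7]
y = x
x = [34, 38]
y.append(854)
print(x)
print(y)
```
[34, 38]
[2, 4, 7, 854]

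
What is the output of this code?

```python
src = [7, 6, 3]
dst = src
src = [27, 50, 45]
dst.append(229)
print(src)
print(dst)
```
[27, 50, 45]
[7, 6, 3, 229]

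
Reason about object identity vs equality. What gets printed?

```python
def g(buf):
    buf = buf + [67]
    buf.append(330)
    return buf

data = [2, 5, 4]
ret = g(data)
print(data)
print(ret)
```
[2, 5, 4]
[2, 5, 4, 67, 330]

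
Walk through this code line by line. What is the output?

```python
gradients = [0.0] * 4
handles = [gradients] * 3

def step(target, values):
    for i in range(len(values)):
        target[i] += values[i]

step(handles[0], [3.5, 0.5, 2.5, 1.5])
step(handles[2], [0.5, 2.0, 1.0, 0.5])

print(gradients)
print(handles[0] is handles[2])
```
[4.0, 2.5, 3.5, 2.0]
True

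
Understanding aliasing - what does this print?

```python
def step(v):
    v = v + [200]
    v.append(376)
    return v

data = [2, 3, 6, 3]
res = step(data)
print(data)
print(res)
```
[2, 3, 6, 3]
[2, 3, 6, 3, 200, 376]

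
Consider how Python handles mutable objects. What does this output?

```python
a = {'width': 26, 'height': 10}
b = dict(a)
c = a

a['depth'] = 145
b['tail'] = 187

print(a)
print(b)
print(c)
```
{'width': 26, 'height': 10, 'depth': 145}
{'width': 26, 'height': 10, 'tail': 187}
{'width': 26, 'height': 10, 'depth': 145}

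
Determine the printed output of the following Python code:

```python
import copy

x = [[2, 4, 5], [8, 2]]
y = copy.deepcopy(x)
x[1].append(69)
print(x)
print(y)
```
[[2, 4, 5], [8, 2, 69]]
[[2, 4, 5], [8, 2]]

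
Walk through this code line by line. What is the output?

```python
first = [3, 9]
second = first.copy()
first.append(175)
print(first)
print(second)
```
[3, 9, 175]
[3, 9]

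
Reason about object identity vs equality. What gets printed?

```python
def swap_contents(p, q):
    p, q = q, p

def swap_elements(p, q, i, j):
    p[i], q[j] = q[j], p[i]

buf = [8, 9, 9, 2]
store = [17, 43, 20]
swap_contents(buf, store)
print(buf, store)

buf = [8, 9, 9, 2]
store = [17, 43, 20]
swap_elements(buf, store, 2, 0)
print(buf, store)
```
[8, 9, 9, 2] [17, 43, 20]
[8, 9, 17, 2] [9, 43, 20]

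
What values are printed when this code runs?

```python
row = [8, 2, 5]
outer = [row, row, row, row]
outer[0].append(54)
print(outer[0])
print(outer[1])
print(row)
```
[8, 2, 5, 54]
[8, 2, 5, 54]
[8, 2, 5, 54]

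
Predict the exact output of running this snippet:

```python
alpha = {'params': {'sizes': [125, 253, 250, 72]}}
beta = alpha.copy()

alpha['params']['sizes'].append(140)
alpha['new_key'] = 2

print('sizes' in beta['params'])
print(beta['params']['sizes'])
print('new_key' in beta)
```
True
[125, 253, 250, 72, 140]
False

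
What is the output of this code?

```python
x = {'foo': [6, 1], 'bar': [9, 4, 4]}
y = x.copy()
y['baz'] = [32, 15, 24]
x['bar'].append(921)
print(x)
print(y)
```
{'foo': [6, 1], 'bar': [9, 4, 4, 921]}
{'foo': [6, 1], 'bar': [9, 4, 4, 921], 'baz': [32, 15, 24]}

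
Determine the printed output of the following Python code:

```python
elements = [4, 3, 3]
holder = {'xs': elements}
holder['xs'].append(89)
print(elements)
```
[4, 3, 3, 89]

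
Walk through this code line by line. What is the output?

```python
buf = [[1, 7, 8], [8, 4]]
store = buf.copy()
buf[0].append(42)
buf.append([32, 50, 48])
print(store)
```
[[1, 7, 8, 42], [8, 4]]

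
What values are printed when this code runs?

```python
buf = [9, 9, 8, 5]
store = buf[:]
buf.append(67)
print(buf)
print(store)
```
[9, 9, 8, 5, 67]
[9, 9, 8, 5]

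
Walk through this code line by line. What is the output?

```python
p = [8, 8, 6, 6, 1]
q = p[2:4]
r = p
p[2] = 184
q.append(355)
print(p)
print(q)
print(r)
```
[8, 8, 184, 6, 1]
[6, 6, 355]
[8, 8, 184, 6, 1]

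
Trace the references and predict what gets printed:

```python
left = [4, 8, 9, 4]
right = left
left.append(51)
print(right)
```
[4, 8, 9, 4, 51]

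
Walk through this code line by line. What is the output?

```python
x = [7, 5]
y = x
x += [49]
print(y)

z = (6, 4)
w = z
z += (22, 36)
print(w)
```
[7, 5, 49]
(6, 4)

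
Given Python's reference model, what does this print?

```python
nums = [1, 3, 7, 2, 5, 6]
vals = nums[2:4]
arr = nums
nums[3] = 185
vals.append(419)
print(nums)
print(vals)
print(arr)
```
[1, 3, 7, 185, 5, 6]
[7, 2, 419]
[1, 3, 7, 185, 5, 6]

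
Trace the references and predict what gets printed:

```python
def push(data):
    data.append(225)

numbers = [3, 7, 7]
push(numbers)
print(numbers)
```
[3, 7, 7, 225]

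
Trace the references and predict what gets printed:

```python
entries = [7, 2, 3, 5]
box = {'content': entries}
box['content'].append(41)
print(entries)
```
[7, 2, 3, 5, 41]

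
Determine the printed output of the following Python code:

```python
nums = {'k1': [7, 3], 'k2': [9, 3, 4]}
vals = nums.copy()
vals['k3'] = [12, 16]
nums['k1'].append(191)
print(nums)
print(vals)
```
{'k1': [7, 3, 191], 'k2': [9, 3, 4]}
{'k1': [7, 3, 191], 'k2': [9, 3, 4], 'k3': [12, 16]}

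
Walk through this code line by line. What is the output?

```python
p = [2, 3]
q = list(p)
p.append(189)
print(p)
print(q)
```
[2, 3, 189]
[2, 3]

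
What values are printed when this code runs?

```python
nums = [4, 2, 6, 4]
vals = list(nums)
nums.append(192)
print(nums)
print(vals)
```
[4, 2, 6, 4, 192]
[4, 2, 6, 4]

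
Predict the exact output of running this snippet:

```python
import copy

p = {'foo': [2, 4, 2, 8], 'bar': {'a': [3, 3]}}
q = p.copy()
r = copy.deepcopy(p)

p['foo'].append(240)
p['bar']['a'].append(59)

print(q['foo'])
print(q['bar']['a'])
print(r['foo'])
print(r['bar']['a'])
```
[2, 4, 2, 8, 240]
[3, 3, 59]
[2, 4, 2, 8]
[3, 3]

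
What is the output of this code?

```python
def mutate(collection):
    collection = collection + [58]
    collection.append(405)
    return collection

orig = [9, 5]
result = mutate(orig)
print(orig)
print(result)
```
[9, 5]
[9, 5, 58, 405]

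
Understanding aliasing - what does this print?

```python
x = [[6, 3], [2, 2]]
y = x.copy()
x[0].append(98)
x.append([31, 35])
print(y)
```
[[6, 3, 98], [2, 2]]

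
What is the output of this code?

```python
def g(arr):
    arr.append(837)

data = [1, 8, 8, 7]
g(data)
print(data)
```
[1, 8, 8, 7, 837]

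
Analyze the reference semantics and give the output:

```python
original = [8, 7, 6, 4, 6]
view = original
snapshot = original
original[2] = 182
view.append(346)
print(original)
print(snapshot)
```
[8, 7, 182, 4, 6, 346]
[8, 7, 182, 4, 6, 346]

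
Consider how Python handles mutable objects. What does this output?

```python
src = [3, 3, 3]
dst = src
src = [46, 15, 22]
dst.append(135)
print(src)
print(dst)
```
[46, 15, 22]
[3, 3, 3, 135]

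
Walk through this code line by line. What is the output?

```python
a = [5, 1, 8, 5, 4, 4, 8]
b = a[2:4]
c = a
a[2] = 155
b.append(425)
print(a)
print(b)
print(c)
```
[5, 1, 155, 5, 4, 4, 8]
[8, 5, 425]
[5, 1, 155, 5, 4, 4, 8]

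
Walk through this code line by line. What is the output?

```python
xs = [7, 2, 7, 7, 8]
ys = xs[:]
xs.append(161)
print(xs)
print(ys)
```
[7, 2, 7, 7, 8, 161]
[7, 2, 7, 7, 8]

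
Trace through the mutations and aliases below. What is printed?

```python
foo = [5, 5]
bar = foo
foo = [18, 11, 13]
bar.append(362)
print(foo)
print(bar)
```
[18, 11, 13]
[5, 5, 362]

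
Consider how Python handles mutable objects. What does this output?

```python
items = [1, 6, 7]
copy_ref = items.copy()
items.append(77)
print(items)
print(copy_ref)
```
[1, 6, 7, 77]
[1, 6, 7]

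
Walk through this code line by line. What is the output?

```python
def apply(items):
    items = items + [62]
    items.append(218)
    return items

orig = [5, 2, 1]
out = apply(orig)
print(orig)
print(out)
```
[5, 2, 1]
[5, 2, 1, 62, 218]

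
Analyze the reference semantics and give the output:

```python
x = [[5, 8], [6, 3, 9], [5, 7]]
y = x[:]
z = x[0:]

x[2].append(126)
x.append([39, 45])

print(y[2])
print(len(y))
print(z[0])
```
[5, 7, 126]
3
[5, 8]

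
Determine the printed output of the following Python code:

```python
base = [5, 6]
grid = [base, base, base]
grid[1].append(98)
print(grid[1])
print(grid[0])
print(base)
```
[5, 6, 98]
[5, 6, 98]
[5, 6, 98]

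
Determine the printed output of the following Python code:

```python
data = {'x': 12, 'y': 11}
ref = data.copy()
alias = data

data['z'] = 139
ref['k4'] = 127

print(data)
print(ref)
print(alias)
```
{'x': 12, 'y': 11, 'z': 139}
{'x': 12, 'y': 11, 'k4': 127}
{'x': 12, 'y': 11, 'z': 139}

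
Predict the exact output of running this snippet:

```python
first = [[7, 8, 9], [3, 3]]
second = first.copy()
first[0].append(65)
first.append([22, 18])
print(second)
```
[[7, 8, 9, 65], [3, 3]]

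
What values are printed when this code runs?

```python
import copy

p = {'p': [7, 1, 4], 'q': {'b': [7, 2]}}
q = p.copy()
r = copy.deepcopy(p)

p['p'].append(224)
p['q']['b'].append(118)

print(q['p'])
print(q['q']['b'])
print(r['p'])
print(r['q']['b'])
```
[7, 1, 4, 224]
[7, 2, 118]
[7, 1, 4]
[7, 2]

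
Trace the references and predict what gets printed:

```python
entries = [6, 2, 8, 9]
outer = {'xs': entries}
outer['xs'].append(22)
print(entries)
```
[6, 2, 8, 9, 22]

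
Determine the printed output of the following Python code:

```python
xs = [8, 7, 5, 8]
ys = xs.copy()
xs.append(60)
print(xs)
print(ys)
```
[8, 7, 5, 8, 60]
[8, 7, 5, 8]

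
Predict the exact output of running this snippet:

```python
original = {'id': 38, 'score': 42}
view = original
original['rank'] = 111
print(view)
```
{'id': 38, 'score': 42, 'rank': 111}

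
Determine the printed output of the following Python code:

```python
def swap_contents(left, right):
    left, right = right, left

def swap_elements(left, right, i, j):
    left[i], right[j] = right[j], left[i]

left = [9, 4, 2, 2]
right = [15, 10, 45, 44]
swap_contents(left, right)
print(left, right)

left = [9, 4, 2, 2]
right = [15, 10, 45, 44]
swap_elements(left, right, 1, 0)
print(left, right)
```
[9, 4, 2, 2] [15, 10, 45, 44]
[9, 15, 2, 2] [4, 10, 45, 44]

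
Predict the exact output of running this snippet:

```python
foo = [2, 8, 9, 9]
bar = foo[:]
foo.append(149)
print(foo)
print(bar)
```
[2, 8, 9, 9, 149]
[2, 8, 9, 9]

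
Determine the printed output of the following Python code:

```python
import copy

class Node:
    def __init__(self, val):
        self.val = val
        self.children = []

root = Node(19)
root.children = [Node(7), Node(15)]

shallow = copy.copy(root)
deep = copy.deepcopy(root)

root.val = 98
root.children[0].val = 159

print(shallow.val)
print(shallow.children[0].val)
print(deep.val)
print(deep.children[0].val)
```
19
159
19
7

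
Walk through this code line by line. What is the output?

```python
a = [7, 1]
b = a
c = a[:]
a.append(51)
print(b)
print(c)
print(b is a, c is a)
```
[7, 1, 51]
[7, 1]
True False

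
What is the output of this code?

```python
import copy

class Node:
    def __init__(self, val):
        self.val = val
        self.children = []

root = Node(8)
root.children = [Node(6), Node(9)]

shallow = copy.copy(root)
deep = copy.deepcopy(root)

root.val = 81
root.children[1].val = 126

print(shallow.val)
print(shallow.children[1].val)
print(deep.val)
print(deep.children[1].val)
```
8
126
8
9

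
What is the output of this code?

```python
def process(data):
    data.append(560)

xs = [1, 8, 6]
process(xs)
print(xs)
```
[1, 8, 6, 560]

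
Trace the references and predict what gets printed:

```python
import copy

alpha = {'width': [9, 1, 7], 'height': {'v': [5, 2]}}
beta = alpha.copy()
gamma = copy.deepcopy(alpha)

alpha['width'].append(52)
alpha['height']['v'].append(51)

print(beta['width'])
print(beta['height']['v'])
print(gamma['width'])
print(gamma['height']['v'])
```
[9, 1, 7, 52]
[5, 2, 51]
[9, 1, 7]
[5, 2]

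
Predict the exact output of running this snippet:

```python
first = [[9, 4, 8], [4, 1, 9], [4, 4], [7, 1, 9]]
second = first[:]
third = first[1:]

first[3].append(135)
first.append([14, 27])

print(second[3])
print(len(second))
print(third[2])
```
[7, 1, 9, 135]
4
[7, 1, 9, 135]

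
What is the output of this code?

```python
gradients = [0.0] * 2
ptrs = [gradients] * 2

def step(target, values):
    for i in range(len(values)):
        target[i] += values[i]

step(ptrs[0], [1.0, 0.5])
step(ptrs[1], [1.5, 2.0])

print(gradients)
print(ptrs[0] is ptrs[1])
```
[2.5, 2.5]
True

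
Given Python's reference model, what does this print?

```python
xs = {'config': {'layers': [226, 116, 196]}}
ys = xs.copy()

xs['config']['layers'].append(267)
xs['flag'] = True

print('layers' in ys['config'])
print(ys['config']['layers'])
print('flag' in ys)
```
True
[226, 116, 196, 267]
False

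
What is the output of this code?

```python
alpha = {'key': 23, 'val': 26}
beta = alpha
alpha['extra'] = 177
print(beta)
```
{'key': 23, 'val': 26, 'extra': 177}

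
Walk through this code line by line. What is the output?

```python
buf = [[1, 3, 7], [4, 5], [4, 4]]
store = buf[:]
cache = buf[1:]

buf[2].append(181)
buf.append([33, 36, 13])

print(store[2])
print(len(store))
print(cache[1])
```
[4, 4, 181]
3
[4, 4, 181]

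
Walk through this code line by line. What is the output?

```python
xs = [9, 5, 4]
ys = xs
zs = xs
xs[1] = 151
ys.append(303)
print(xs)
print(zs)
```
[9, 151, 4, 303]
[9, 151, 4, 303]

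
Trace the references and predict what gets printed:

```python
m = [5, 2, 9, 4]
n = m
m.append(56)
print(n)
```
[5, 2, 9, 4, 56]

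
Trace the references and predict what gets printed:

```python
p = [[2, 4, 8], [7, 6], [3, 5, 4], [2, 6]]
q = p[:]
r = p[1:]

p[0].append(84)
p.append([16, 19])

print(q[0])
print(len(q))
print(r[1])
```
[2, 4, 8, 84]
4
[3, 5, 4]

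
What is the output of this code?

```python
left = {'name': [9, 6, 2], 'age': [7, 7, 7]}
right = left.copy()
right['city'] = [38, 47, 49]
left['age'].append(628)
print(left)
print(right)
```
{'name': [9, 6, 2], 'age': [7, 7, 7, 628]}
{'name': [9, 6, 2], 'age': [7, 7, 7, 628], 'city': [38, 47, 49]}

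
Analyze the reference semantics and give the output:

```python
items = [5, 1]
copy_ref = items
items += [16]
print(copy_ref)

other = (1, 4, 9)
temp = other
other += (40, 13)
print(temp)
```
[5, 1, 16]
(1, 4, 9)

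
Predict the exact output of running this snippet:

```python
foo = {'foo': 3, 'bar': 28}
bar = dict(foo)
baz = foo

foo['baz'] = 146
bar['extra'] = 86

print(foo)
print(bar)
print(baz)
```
{'foo': 3, 'bar': 28, 'baz': 146}
{'foo': 3, 'bar': 28, 'extra': 86}
{'foo': 3, 'bar': 28, 'baz': 146}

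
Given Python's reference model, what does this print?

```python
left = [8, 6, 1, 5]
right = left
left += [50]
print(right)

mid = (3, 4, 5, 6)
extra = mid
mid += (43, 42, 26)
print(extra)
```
[8, 6, 1, 5, 50]
(3, 4, 5, 6)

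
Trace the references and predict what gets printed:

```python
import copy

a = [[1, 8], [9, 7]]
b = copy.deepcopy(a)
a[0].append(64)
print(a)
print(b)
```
[[1, 8, 64], [9, 7]]
[[1, 8], [9, 7]]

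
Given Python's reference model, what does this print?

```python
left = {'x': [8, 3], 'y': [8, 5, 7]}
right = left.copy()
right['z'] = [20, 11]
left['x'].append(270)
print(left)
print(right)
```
{'x': [8, 3, 270], 'y': [8, 5, 7]}
{'x': [8, 3, 270], 'y': [8, 5, 7], 'z': [20, 11]}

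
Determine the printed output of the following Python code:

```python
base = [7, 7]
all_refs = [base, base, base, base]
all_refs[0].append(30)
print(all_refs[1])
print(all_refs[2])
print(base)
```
[7, 7, 30]
[7, 7, 30]
[7, 7, 30]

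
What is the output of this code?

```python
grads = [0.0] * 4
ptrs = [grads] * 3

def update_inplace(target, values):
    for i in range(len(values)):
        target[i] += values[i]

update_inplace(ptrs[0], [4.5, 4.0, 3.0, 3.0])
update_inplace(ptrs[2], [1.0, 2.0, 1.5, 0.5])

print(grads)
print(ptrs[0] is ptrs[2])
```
[5.5, 6.0, 4.5, 3.5]
True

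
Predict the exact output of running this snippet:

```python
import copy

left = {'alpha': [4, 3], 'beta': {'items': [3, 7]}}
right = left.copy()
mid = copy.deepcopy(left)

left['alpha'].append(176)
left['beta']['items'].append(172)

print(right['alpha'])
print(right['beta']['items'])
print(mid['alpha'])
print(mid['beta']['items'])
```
[4, 3, 176]
[3, 7, 172]
[4, 3]
[3, 7]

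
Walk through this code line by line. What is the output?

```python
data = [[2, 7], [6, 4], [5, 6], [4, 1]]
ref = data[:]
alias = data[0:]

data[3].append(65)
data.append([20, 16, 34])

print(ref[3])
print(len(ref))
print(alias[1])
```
[4, 1, 65]
4
[6, 4]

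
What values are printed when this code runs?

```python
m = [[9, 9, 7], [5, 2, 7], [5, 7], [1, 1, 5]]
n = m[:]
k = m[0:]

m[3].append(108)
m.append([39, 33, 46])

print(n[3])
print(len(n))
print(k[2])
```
[1, 1, 5, 108]
4
[5, 7]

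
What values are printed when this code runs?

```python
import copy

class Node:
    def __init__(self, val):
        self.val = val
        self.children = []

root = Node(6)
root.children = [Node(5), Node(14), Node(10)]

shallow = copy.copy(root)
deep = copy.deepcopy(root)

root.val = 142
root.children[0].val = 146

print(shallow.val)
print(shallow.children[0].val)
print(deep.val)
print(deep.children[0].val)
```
6
146
6
5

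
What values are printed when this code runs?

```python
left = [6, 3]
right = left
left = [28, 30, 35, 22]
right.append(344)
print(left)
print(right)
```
[28, 30, 35, 22]
[6, 3, 344]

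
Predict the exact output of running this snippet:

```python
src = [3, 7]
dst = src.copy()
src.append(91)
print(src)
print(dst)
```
[3, 7, 91]
[3, 7]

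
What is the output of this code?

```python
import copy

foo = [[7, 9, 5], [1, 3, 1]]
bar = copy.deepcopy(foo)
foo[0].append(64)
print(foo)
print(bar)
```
[[7, 9, 5, 64], [1, 3, 1]]
[[7, 9, 5], [1, 3, 1]]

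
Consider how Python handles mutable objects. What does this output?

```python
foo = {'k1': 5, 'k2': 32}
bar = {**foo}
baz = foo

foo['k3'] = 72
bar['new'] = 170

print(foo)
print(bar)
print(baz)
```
{'k1': 5, 'k2': 32, 'k3': 72}
{'k1': 5, 'k2': 32, 'new': 170}
{'k1': 5, 'k2': 32, 'k3': 72}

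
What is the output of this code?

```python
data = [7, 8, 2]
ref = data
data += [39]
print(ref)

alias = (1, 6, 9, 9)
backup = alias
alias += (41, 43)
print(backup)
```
[7, 8, 2, 39]
(1, 6, 9, 9)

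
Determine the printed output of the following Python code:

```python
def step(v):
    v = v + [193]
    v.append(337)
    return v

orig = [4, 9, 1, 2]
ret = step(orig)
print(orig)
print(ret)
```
[4, 9, 1, 2]
[4, 9, 1, 2, 193, 337]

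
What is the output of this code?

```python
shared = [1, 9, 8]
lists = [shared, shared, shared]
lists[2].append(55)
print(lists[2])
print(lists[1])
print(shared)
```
[1, 9, 8, 55]
[1, 9, 8, 55]
[1, 9, 8, 55]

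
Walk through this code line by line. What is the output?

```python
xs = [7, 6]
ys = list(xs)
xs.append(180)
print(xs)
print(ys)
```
[7, 6, 180]
[7, 6]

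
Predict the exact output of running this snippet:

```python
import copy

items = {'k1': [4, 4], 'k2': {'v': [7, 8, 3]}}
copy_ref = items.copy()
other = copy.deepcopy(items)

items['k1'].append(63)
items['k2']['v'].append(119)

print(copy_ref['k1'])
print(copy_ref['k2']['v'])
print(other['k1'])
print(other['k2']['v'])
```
[4, 4, 63]
[7, 8, 3, 119]
[4, 4]
[7, 8, 3]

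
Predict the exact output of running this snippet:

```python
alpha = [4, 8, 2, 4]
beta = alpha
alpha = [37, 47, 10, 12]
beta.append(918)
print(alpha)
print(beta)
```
[37, 47, 10, 12]
[4, 8, 2, 4, 918]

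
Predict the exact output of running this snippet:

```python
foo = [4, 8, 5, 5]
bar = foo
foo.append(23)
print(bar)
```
[4, 8, 5, 5, 23]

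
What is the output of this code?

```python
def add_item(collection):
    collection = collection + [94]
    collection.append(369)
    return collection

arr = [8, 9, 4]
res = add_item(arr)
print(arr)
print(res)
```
[8, 9, 4]
[8, 9, 4, 94, 369]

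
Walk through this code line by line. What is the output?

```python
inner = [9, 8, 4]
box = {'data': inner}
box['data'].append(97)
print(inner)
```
[9, 8, 4, 97]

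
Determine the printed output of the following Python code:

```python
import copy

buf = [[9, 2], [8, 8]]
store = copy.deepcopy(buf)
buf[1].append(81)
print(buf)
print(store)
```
[[9, 2], [8, 8, 81]]
[[9, 2], [8, 8]]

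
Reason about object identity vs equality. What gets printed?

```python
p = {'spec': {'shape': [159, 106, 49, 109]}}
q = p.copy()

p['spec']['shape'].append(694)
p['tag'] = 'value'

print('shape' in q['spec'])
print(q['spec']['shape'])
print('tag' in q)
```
True
[159, 106, 49, 109, 694]
False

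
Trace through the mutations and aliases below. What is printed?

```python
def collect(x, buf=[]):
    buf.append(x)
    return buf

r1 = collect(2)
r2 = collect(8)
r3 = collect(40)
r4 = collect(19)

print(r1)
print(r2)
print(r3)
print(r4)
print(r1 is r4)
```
[2, 8, 40, 19]
[2, 8, 40, 19]
[2, 8, 40, 19]
[2, 8, 40, 19]
True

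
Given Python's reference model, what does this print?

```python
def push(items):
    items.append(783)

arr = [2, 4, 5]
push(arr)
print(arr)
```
[2, 4, 5, 783]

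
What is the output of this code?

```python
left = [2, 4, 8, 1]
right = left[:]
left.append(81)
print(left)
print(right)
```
[2, 4, 8, 1, 81]
[2, 4, 8, 1]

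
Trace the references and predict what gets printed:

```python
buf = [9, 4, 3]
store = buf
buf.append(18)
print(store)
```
[9, 4, 3, 18]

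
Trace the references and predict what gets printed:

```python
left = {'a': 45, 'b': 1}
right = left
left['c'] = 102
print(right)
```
{'a': 45, 'b': 1, 'c': 102}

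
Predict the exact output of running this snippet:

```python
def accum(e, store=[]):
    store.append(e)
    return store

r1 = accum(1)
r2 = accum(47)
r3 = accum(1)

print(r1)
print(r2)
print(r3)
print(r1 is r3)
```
[1, 47, 1]
[1, 47, 1]
[1, 47, 1]
True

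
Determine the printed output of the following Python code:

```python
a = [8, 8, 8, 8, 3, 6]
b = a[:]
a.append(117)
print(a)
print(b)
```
[8, 8, 8, 8, 3, 6, 117]
[8, 8, 8, 8, 3, 6]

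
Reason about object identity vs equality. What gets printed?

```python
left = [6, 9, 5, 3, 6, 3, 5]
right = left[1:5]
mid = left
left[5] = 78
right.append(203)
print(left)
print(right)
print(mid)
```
[6, 9, 5, 3, 6, 78, 5]
[9, 5, 3, 6, 203]
[6, 9, 5, 3, 6, 78, 5]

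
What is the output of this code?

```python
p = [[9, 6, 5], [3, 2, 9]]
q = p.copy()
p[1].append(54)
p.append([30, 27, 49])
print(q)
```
[[9, 6, 5], [3, 2, 9, 54]]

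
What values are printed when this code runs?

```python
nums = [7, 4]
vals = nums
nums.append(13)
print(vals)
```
[7, 4, 13]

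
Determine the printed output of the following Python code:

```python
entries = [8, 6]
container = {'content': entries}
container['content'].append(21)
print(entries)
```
[8, 6, 21]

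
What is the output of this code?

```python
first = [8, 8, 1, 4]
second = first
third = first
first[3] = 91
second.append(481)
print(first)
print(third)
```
[8, 8, 1, 91, 481]
[8, 8, 1, 91, 481]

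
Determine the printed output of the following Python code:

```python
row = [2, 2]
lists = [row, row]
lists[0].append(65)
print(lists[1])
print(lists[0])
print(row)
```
[2, 2, 65]
[2, 2, 65]
[2, 2, 65]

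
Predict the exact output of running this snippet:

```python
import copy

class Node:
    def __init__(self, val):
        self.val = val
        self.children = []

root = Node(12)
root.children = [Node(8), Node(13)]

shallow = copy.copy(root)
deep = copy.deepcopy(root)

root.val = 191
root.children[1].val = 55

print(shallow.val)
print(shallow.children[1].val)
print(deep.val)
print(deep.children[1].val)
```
12
55
12
13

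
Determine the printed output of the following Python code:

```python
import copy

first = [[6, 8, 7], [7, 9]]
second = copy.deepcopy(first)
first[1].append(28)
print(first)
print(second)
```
[[6, 8, 7], [7, 9, 28]]
[[6, 8, 7], [7, 9]]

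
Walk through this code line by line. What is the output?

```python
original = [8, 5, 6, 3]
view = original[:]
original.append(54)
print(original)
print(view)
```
[8, 5, 6, 3, 54]
[8, 5, 6, 3]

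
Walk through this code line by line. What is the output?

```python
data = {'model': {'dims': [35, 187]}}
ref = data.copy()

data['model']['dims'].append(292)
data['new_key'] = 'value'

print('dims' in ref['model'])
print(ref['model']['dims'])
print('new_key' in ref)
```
True
[35, 187, 292]
False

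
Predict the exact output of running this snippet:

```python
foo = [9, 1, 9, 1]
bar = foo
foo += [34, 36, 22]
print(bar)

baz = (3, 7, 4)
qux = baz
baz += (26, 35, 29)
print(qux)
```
[9, 1, 9, 1, 34, 36, 22]
(3, 7, 4)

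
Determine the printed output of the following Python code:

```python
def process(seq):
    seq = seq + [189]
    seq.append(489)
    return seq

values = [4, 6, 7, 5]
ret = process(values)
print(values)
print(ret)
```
[4, 6, 7, 5]
[4, 6, 7, 5, 189, 489]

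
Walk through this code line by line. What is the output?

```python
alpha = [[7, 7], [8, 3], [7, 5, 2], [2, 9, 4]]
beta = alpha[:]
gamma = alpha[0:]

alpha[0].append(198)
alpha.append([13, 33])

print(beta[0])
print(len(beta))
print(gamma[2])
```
[7, 7, 198]
4
[7, 5, 2]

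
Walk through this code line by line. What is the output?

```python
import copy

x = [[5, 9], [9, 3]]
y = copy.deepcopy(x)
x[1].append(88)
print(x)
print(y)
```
[[5, 9], [9, 3, 88]]
[[5, 9], [9, 3]]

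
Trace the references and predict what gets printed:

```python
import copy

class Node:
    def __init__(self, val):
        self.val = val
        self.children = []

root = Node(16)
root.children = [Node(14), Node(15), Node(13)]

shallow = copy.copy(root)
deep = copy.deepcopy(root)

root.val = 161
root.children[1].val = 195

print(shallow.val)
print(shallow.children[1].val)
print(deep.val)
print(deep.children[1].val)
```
16
195
16
15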